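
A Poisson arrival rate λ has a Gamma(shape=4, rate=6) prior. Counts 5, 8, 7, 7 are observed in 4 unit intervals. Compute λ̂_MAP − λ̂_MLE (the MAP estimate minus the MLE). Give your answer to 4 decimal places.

MAP − MLE = -3.7500

Σxᵢ = 27. Posterior is Gamma(31, 10); MAP = (31−1)/10 = 30/10 ≈ 3.00000.
MLE = x̄ = 27/4 ≈ 6.75000.
Difference = 30/10 − 27/4 = -15/4 ≈ -3.7500.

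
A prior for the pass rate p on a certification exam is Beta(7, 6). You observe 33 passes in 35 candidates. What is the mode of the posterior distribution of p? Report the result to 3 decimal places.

p̂_MAP = 0.848

Prior: Beta(7, 6).
Data: 33 successes in 35 trials. The binomial likelihood contributes p^33(1−p)^2, so the posterior is Beta(7+33, 6+2) = Beta(40, 8).
For Beta(a, b) with a, b > 1 the mode is (a−1)/(a+b−2) = 39/46 ≈ 0.848.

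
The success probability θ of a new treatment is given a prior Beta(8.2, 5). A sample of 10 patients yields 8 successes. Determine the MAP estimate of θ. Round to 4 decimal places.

θ̂_MAP = 0.7170

Prior: Beta(8.2, 5).
Data: 8 successes in 10 trials. The binomial likelihood contributes θ^8(1−θ)^2, so the posterior is Beta(8.2+8, 5+2) = Beta(16.2, 7).
For Beta(a, b) with a, b > 1 the mode is (a−1)/(a+b−2) = 15.2/21.2 ≈ 0.7170.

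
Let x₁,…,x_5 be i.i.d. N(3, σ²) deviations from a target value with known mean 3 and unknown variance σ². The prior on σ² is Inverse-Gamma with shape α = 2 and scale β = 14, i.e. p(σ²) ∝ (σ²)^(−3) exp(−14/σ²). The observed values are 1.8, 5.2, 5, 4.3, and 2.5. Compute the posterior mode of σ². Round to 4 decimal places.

σ̂²_MAP = 3.6564

Sum of squared deviations about the known mean: SS = (1.8−3)² + (5.2−3)² + (5−3)² + (4.3−3)² + (2.5−3)² = 12.22.
The Normal likelihood contributes (σ²)^(−n/2) exp(−SS/(2σ²)), so the posterior is Inverse-Gamma(α + n/2, β + SS/2) = Inverse-Gamma(4.5, 20.11).
The mode of Inverse-Gamma(a, b) is b/(a+1) = 20.11/5.5 ≈ 3.6564.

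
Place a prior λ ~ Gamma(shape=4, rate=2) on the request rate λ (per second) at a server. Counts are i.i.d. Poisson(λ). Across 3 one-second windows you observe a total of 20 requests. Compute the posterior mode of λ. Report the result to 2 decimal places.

λ̂_MAP = 4.60

Σxᵢ = 20, n = 3.
Posterior ∝ λ^3e^(−2λ) · λ^20e^(−3λ) = λ^23e^(−5λ), i.e. Gamma(shape=24, rate=5).
The mode of a Gamma(a, b) with a ≥ 1 (shape–rate) is (a−1)/b = 23/5 ≈ 4.60.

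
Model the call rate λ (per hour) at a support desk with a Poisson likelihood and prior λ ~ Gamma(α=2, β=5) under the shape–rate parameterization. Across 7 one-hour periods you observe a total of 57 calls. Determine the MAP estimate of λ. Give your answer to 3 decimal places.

Σxᵢ = 57, n = 7.
Posterior ∝ λe^(−5λ) · λ^57e^(−7λ) = λ^58e^(−12λ), i.e. Gamma(shape=59, rate=12).
The mode of a Gamma(a, b) with a ≥ 1 (shape–rate) is (a−1)/b = 58/12 ≈ 4.833.

λ̂_MAP = 4.833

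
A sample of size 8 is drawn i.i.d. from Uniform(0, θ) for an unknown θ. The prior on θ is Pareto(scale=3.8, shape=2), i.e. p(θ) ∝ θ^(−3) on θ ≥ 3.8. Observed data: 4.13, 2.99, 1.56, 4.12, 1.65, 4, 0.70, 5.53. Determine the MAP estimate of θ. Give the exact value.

θ̂_MAP = 5.53

The Uniform(0, θ) likelihood is θ^(−n) for θ ≥ max(xᵢ), zero otherwise. Here max(xᵢ) = 5.53.
Posterior ∝ θ^(−3) · θ^(−8) = θ^(−11) on θ ≥ max(3.8, 5.53) = 5.53.
This density is strictly decreasing in θ, so the posterior mode lies at the lower boundary of the support.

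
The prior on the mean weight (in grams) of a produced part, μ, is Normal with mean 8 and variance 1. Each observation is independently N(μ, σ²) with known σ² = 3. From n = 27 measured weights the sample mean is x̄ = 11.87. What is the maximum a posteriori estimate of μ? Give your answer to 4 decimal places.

μ̂_MAP = 11.4830

n = 27, x̄ = 11.87.
For a Normal prior and Normal likelihood with known variance, the posterior is Normal; its mode equals its mean, the precision-weighted average.
Prior precision 1/σ₀² = 1/1 = 1; data precision n/σ² = 27/3 = 9.
μ̂ = (1·8 + 9·11.87) / (1 + 9) = 114.83/10 = 11.4830.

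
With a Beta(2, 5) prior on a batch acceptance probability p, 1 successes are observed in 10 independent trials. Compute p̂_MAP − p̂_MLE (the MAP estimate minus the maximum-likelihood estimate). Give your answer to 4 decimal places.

Posterior is Beta(3, 14); MAP = (3−1)/(17−2) = 2/15 ≈ 0.13333.
MLE ignores the prior: p̂_MLE = k/n = 1/10 ≈ 0.10000.
Difference = 2/15 − 1/10 = 1/30 ≈ 0.0333.

MAP − MLE = 0.0333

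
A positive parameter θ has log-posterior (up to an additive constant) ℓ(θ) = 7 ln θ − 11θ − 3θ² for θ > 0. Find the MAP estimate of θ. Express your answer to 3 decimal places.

ℓ'(θ) = 7/θ − 11 − 6θ. Setting this to zero and multiplying by θ: 6θ² + 11θ − 7 = 0.
θ = (−11 + √(11² + 4·6·7)) / (2·6) = (−11 + √289) / 12 = (−11 + 17)/12 = 1/2.
ℓ''(θ) = −7/θ² − 6 < 0, confirming a maximum.

θ̂_MAP = 0.500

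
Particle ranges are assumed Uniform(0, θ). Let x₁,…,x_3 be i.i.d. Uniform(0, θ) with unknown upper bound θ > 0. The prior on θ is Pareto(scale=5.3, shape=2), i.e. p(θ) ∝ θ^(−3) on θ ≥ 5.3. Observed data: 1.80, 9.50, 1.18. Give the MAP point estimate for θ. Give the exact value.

θ̂_MAP = 9.50

The Uniform(0, θ) likelihood is θ^(−n) for θ ≥ max(xᵢ), zero otherwise. Here max(xᵢ) = 9.50.
Posterior ∝ θ^(−3) · θ^(−3) = θ^(−6) on θ ≥ max(5.3, 9.50) = 9.50.
This density is strictly decreasing in θ, so the posterior mode lies at the lower boundary of the support.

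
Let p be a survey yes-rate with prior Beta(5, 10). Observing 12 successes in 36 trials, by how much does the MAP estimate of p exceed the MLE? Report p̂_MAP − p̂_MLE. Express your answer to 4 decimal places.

Posterior is Beta(17, 34); MAP = (17−1)/(51−2) = 16/49 ≈ 0.32653.
MLE ignores the prior: p̂_MLE = k/n = 12/36 ≈ 0.33333.
Difference = 16/49 − 12/36 = -1/147 ≈ -0.0068.

MAP − MLE = -0.0068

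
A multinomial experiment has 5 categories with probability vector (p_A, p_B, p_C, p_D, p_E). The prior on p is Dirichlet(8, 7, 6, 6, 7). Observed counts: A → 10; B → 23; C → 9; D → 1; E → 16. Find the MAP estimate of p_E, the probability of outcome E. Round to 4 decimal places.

MAP estimate of p_E = 0.2500

The posterior is Dirichlet(αᵢ + nᵢ) = Dirichlet(18, 30, 15, 7, 23).
For a Dirichlet(a₁,…,a_K) with all aᵢ > 1, the mode has j-th component (aⱼ − 1)/(Σaᵢ − K).
Here Σaᵢ = 93 and K = 5, so p_E = (23 − 1)/(93 − 5) = 22/88 ≈ 0.2500.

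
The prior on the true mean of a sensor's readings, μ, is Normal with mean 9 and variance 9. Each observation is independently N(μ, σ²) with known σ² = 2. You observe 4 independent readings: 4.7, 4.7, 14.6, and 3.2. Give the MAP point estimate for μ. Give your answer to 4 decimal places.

μ̂_MAP = 6.9158

n = 4; x̄ = (4.7 + 4.7 + 14.6 + 3.2)/4 = 27.2/4 = 6.8.
For a Normal prior and Normal likelihood with known variance, the posterior is Normal; its mode equals its mean, the precision-weighted average.
Prior precision 1/σ₀² = 1/9; data precision n/σ² = 4/2 = 2.
μ̂ = ((1/9)·9 + 2·6.8) / (1/9 + 2) = 14.6/(19/9) = 657/95 ≈ 6.9158.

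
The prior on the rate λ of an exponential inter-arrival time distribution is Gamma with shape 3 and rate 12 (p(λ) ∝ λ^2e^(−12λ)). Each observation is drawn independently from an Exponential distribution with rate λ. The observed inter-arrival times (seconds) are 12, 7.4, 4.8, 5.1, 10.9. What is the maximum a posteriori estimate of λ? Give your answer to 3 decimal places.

λ̂_MAP = 0.134

The Exponential(rate=λ) likelihood is ∝ λ^n e^(−λΣtᵢ). Here n = 5 and Σtᵢ = 12 + 7.4 + 4.8 + 5.1 + 10.9 = 40.2.
Posterior ∝ λ^2e^(−12λ) · λ^5e^(−40.2λ) = λ^7e^(−52.2λ), i.e. Gamma(8, 52.2).
Mode = (a−1)/b = 7/52.2 ≈ 0.134.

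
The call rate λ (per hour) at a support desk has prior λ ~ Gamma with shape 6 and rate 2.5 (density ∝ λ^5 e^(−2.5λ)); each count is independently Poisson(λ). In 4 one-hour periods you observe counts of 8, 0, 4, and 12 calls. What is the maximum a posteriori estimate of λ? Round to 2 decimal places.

Σxᵢ = 8+0+4+12 = 24, with n = 4.
Posterior ∝ λ^5e^(−2.5λ) · λ^24e^(−4λ) = λ^29e^(−6.5λ), i.e. Gamma(shape=30, rate=6.5).
The mode of a Gamma(a, b) with a ≥ 1 (shape–rate) is (a−1)/b = 29/6.5 ≈ 4.46.

λ̂_MAP = 4.46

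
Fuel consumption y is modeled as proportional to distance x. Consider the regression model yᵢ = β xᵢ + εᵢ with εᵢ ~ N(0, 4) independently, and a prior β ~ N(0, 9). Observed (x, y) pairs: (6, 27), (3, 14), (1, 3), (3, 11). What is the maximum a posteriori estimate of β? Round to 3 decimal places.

β̂_MAP = 4.329

log p(β | y) = −Σ(yᵢ − βxᵢ)²/(2·4) − β²/(2·9) + const.
Setting the derivative to zero: Σxᵢ(yᵢ − βxᵢ)/4 − β/9 = 0, so β = Σxᵢyᵢ / (Σxᵢ² + σ²/τ²).
Σxᵢyᵢ = 6·27 + 3·14 + 1·3 + 3·11 = 240; Σxᵢ² = 55; σ²/τ² = 4/9.
β̂_MAP = 240 / (55 + 4/9) = 240/(499/9) = 2160/499 ≈ 4.329.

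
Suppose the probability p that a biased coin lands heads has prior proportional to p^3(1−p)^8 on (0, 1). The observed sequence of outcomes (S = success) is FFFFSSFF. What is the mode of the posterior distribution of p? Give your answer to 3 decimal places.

p̂_MAP = 0.263

The prior density ∝ p^3(1−p)^8 is the kernel of Beta(4, 9).
Data: 2 successes in 8 trials (from the sequence). The binomial likelihood contributes p^2(1−p)^6, so the posterior is Beta(4+2, 9+6) = Beta(6, 15).
For Beta(a, b) with a, b > 1 the mode is (a−1)/(a+b−2) = 5/19 ≈ 0.263.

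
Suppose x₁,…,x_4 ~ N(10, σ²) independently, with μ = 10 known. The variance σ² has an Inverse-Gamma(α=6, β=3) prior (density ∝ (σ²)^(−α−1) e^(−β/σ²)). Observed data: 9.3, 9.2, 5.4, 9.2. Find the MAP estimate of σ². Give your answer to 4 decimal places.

σ̂²_MAP = 1.6072

Sum of squared deviations about the known mean: SS = (9.3−10)² + (9.2−10)² + (5.4−10)² + (9.2−10)² = 22.93.
The Normal likelihood contributes (σ²)^(−n/2) exp(−SS/(2σ²)), so the posterior is Inverse-Gamma(α + n/2, β + SS/2) = Inverse-Gamma(8, 14.465).
The mode of Inverse-Gamma(a, b) is b/(a+1) = 14.465/9 ≈ 1.6072.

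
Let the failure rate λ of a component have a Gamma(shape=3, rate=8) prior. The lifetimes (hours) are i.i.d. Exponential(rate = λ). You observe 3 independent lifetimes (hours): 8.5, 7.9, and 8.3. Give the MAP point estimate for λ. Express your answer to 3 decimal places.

λ̂_MAP = 0.153

The Exponential(rate=λ) likelihood is ∝ λ^n e^(−λΣtᵢ). Here n = 3 and Σtᵢ = 8.5 + 7.9 + 8.3 = 24.7.
Posterior ∝ λ^2e^(−8λ) · λ^3e^(−24.7λ) = λ^5e^(−32.7λ), i.e. Gamma(6, 32.7).
Mode = (a−1)/b = 5/32.7 ≈ 0.153.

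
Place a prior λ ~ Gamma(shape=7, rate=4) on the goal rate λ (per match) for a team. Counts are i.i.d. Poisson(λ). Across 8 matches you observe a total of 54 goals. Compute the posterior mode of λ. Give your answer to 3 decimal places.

Σxᵢ = 54, n = 8.
Posterior ∝ λ^6e^(−4λ) · λ^54e^(−8λ) = λ^60e^(−12λ), i.e. Gamma(shape=61, rate=12).
The mode of a Gamma(a, b) with a ≥ 1 (shape–rate) is (a−1)/b = 60/12 ≈ 5.000.

λ̂_MAP = 5.000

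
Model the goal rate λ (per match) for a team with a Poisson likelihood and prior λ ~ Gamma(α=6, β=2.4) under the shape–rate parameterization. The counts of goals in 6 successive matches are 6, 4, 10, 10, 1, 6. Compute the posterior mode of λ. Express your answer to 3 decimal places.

Σxᵢ = 6+4+10+10+1+6 = 37, with n = 6.
Posterior ∝ λ^5e^(−2.4λ) · λ^37e^(−6λ) = λ^42e^(−8.4λ), i.e. Gamma(shape=43, rate=8.4).
The mode of a Gamma(a, b) with a ≥ 1 (shape–rate) is (a−1)/b = 42/8.4 ≈ 5.000.

λ̂_MAP = 5.000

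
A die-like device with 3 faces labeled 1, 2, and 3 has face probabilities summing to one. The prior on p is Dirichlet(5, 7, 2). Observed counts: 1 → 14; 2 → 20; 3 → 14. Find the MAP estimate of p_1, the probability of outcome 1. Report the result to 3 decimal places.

The posterior is Dirichlet(αᵢ + nᵢ) = Dirichlet(19, 27, 16).
For a Dirichlet(a₁,…,a_K) with all aᵢ > 1, the mode has j-th component (aⱼ − 1)/(Σaᵢ − K).
Here Σaᵢ = 62 and K = 3, so p_1 = (19 − 1)/(62 − 3) = 18/59 ≈ 0.305.

MAP estimate: 0.305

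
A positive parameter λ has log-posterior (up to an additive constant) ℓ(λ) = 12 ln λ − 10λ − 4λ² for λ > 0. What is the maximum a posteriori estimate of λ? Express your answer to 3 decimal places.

λ̂_MAP = 0.750

ℓ'(λ) = 12/λ − 10 − 8λ. Setting this to zero and multiplying by λ: 8λ² + 10λ − 12 = 0.
λ = (−10 + √(10² + 4·8·12)) / (2·8) = (−10 + √484) / 16 = (−10 + 22)/16 = 3/4.
ℓ''(λ) = −12/λ² − 8 < 0, confirming a maximum.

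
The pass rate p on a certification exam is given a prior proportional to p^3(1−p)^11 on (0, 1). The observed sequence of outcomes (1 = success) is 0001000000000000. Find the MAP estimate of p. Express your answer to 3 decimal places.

The prior density ∝ p^3(1−p)^11 is the kernel of Beta(4, 12).
Data: 1 success in 16 trials (from the sequence). The binomial likelihood contributes p(1−p)^15, so the posterior is Beta(4+1, 12+15) = Beta(5, 27).
For Beta(a, b) with a, b > 1 the mode is (a−1)/(a+b−2) = 4/30 ≈ 0.133.

p̂_MAP = 0.133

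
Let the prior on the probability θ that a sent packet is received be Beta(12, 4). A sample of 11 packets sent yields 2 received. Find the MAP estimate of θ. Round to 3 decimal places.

θ̂_MAP = 0.520

Prior: Beta(12, 4).
Data: 2 successes in 11 trials. The binomial likelihood contributes θ^2(1−θ)^9, so the posterior is Beta(12+2, 4+9) = Beta(14, 13).
For Beta(a, b) with a, b > 1 the mode is (a−1)/(a+b−2) = 13/25 ≈ 0.520.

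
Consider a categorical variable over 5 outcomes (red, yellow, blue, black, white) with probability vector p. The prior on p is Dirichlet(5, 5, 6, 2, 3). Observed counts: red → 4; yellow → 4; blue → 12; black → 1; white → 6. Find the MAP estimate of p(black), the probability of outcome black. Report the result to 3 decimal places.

MAP estimate of p(black) = 0.047

The posterior is Dirichlet(αᵢ + nᵢ) = Dirichlet(9, 9, 18, 3, 9).
For a Dirichlet(a₁,…,a_K) with all aᵢ > 1, the mode has j-th component (aⱼ − 1)/(Σaᵢ − K).
Here Σaᵢ = 48 and K = 5, so p(black) = (3 − 1)/(48 − 5) = 2/43 ≈ 0.047.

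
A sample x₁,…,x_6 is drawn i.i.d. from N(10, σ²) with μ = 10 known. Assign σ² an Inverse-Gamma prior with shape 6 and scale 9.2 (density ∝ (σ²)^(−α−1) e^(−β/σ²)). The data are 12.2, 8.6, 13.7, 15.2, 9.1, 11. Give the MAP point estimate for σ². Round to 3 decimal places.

Sum of squared deviations about the known mean: SS = (12.2−10)² + (8.6−10)² + (13.7−10)² + (15.2−10)² + (9.1−10)² + (11−10)² = 49.34.
The Normal likelihood contributes (σ²)^(−n/2) exp(−SS/(2σ²)), so the posterior is Inverse-Gamma(α + n/2, β + SS/2) = Inverse-Gamma(9, 33.87).
The mode of Inverse-Gamma(a, b) is b/(a+1) = 33.87/10 ≈ 3.387.

σ̂²_MAP = 3.387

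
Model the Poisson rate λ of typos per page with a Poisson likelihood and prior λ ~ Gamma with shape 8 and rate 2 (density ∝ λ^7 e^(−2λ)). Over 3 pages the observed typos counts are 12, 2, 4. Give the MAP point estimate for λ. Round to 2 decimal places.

λ̂_MAP = 5.00

Σxᵢ = 12+2+4 = 18, with n = 3.
Posterior ∝ λ^7e^(−2λ) · λ^18e^(−3λ) = λ^25e^(−5λ), i.e. Gamma(shape=26, rate=5).
The mode of a Gamma(a, b) with a ≥ 1 (shape–rate) is (a−1)/b = 25/5 ≈ 5.00.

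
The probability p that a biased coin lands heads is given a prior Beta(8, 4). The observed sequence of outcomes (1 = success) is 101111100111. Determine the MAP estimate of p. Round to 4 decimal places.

p̂_MAP = 0.7273

Prior: Beta(8, 4).
Data: 9 successes in 12 trials (from the sequence). The binomial likelihood contributes p^9(1−p)^3, so the posterior is Beta(8+9, 4+3) = Beta(17, 7).
For Beta(a, b) with a, b > 1 the mode is (a−1)/(a+b−2) = 16/22 ≈ 0.7273.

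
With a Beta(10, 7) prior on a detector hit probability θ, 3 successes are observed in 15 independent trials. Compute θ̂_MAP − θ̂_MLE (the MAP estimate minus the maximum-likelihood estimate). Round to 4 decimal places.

MAP − MLE = 0.2000

Posterior is Beta(13, 19); MAP = (13−1)/(32−2) = 12/30 ≈ 0.40000.
MLE ignores the prior: θ̂_MLE = k/n = 3/15 ≈ 0.20000.
Difference = 12/30 − 3/15 = 1/5 ≈ 0.2000.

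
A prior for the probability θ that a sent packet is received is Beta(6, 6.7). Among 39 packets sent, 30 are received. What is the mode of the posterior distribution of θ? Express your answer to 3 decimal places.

Prior: Beta(6, 6.7).
Data: 30 successes in 39 trials. The binomial likelihood contributes θ^30(1−θ)^9, so the posterior is Beta(6+30, 6.7+9) = Beta(36, 15.7).
For Beta(a, b) with a, b > 1 the mode is (a−1)/(a+b−2) = 35/49.7 ≈ 0.704.

θ̂_MAP = 0.704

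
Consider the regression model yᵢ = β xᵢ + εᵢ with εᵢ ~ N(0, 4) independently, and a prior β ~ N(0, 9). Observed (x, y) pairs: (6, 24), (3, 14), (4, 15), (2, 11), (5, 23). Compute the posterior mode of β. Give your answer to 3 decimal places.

log p(β | y) = −Σ(yᵢ − βxᵢ)²/(2·4) − β²/(2·9) + const.
Setting the derivative to zero: Σxᵢ(yᵢ − βxᵢ)/4 − β/9 = 0, so β = Σxᵢyᵢ / (Σxᵢ² + σ²/τ²).
Σxᵢyᵢ = 6·24 + 3·14 + 4·15 + 2·11 + 5·23 = 383; Σxᵢ² = 90; σ²/τ² = 4/9.
β̂_MAP = 383 / (90 + 4/9) = 383/(814/9) = 3447/814 ≈ 4.235.

β̂_MAP = 4.235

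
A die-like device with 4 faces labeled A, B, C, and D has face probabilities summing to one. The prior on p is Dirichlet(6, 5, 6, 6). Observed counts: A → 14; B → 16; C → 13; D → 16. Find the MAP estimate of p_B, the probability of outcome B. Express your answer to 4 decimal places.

The posterior is Dirichlet(αᵢ + nᵢ) = Dirichlet(20, 21, 19, 22).
For a Dirichlet(a₁,…,a_K) with all aᵢ > 1, the mode has j-th component (aⱼ − 1)/(Σaᵢ − K).
Here Σaᵢ = 82 and K = 4, so p_B = (21 − 1)/(82 − 4) = 20/78 ≈ 0.2564.

MAP estimate of p_B = 0.2564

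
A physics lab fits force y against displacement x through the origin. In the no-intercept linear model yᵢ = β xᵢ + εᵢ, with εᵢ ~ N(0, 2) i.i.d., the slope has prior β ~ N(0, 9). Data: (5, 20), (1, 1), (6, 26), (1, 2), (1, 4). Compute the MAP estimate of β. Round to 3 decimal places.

log p(β | y) = −Σ(yᵢ − βxᵢ)²/(2·2) − β²/(2·9) + const.
Setting the derivative to zero: Σxᵢ(yᵢ − βxᵢ)/2 − β/9 = 0, so β = Σxᵢyᵢ / (Σxᵢ² + σ²/τ²).
Σxᵢyᵢ = 5·20 + 1·1 + 6·26 + 1·2 + 1·4 = 263; Σxᵢ² = 64; σ²/τ² = 2/9.
β̂_MAP = 263 / (64 + 2/9) = 263/(578/9) = 2367/578 ≈ 4.095.

β̂_MAP = 4.095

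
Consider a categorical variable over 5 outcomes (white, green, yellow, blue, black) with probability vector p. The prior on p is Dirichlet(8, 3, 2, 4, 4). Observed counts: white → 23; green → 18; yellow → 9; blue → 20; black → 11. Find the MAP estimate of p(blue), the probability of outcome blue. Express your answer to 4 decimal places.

MAP estimate of p(blue) = 0.2371

The posterior is Dirichlet(αᵢ + nᵢ) = Dirichlet(31, 21, 11, 24, 15).
For a Dirichlet(a₁,…,a_K) with all aᵢ > 1, the mode has j-th component (aⱼ − 1)/(Σaᵢ − K).
Here Σaᵢ = 102 and K = 5, so p(blue) = (24 − 1)/(102 − 5) = 23/97 ≈ 0.2371.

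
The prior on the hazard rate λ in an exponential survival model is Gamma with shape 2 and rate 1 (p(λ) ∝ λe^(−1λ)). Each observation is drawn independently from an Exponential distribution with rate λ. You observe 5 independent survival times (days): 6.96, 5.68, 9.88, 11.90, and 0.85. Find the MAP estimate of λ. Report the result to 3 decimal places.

λ̂_MAP = 0.165

The Exponential(rate=λ) likelihood is ∝ λ^n e^(−λΣtᵢ). Here n = 5 and Σtᵢ = 6.96 + 5.68 + 9.88 + 11.90 + 0.85 = 35.27.
Posterior ∝ λe^(−1λ) · λ^5e^(−35.27λ) = λ^6e^(−36.27λ), i.e. Gamma(7, 36.27).
Mode = (a−1)/b = 6/36.27 ≈ 0.165.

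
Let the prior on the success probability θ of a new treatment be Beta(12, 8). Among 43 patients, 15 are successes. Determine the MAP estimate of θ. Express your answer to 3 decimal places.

θ̂_MAP = 0.426

Prior: Beta(12, 8).
Data: 15 successes in 43 trials. The binomial likelihood contributes θ^15(1−θ)^28, so the posterior is Beta(12+15, 8+28) = Beta(27, 36).
For Beta(a, b) with a, b > 1 the mode is (a−1)/(a+b−2) = 26/61 ≈ 0.426.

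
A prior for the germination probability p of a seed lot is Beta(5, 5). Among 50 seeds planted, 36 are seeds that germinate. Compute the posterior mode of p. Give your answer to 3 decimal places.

Prior: Beta(5, 5).
Data: 36 successes in 50 trials. The binomial likelihood contributes p^36(1−p)^14, so the posterior is Beta(5+36, 5+14) = Beta(41, 19).
For Beta(a, b) with a, b > 1 the mode is (a−1)/(a+b−2) = 40/58 ≈ 0.690.

p̂_MAP = 0.690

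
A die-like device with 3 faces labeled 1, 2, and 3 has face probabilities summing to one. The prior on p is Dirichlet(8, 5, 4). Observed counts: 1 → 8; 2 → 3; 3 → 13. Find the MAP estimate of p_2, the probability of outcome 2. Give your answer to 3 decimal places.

The posterior is Dirichlet(αᵢ + nᵢ) = Dirichlet(16, 8, 17).
For a Dirichlet(a₁,…,a_K) with all aᵢ > 1, the mode has j-th component (aⱼ − 1)/(Σaᵢ − K).
Here Σaᵢ = 41 and K = 3, so p_2 = (8 − 1)/(41 − 3) = 7/38 ≈ 0.184.

MAP estimate: 0.184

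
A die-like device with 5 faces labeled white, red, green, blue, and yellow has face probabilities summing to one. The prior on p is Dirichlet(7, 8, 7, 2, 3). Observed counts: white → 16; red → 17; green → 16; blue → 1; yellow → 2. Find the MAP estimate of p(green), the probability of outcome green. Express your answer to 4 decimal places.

The posterior is Dirichlet(αᵢ + nᵢ) = Dirichlet(23, 25, 23, 3, 5).
For a Dirichlet(a₁,…,a_K) with all aᵢ > 1, the mode has j-th component (aⱼ − 1)/(Σaᵢ − K).
Here Σaᵢ = 79 and K = 5, so p(green) = (23 − 1)/(79 − 5) = 22/74 ≈ 0.2973.

MAP estimate of p(green) = 0.2973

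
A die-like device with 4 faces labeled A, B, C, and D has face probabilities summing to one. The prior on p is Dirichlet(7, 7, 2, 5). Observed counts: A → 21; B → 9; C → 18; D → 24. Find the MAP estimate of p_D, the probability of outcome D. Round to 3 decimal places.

MAP estimate of p_D = 0.315

The posterior is Dirichlet(αᵢ + nᵢ) = Dirichlet(28, 16, 20, 29).
For a Dirichlet(a₁,…,a_K) with all aᵢ > 1, the mode has j-th component (aⱼ − 1)/(Σaᵢ − K).
Here Σaᵢ = 93 and K = 4, so p_D = (29 − 1)/(93 − 4) = 28/89 ≈ 0.315.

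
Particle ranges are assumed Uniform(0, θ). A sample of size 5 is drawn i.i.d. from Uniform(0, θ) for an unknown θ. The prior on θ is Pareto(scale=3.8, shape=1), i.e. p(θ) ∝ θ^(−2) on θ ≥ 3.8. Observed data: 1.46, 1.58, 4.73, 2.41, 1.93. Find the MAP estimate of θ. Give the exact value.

The Uniform(0, θ) likelihood is θ^(−n) for θ ≥ max(xᵢ), zero otherwise. Here max(xᵢ) = 4.73.
Posterior ∝ θ^(−2) · θ^(−5) = θ^(−7) on θ ≥ max(3.8, 4.73) = 4.73.
This density is strictly decreasing in θ, so the posterior mode lies at the lower boundary of the support.

θ̂_MAP = 4.73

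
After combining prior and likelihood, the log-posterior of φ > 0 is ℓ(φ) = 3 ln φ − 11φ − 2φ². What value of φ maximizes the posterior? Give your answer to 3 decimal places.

φ̂_MAP = 0.250

ℓ'(φ) = 3/φ − 11 − 4φ. Setting this to zero and multiplying by φ: 4φ² + 11φ − 3 = 0.
φ = (−11 + √(11² + 4·4·3)) / (2·4) = (−11 + √169) / 8 = (−11 + 13)/8 = 1/4.
ℓ''(φ) = −3/φ² − 4 < 0, confirming a maximum.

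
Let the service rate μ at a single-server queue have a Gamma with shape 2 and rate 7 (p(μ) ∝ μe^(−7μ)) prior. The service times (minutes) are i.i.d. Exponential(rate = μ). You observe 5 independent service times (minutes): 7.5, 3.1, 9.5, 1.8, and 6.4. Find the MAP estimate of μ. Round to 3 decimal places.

The Exponential(rate=μ) likelihood is ∝ μ^n e^(−μΣtᵢ). Here n = 5 and Σtᵢ = 7.5 + 3.1 + 9.5 + 1.8 + 6.4 = 28.3.
Posterior ∝ μe^(−7μ) · μ^5e^(−28.3μ) = μ^6e^(−35.3μ), i.e. Gamma(7, 35.3).
Mode = (a−1)/b = 6/35.3 ≈ 0.170.

μ̂_MAP = 0.170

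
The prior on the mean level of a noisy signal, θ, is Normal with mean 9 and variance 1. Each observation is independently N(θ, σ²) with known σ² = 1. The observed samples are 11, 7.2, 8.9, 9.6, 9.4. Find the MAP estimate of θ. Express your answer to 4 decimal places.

n = 5; x̄ = (11 + 7.2 + 8.9 + 9.6 + 9.4)/5 = 46.1/5 = 9.22.
For a Normal prior and Normal likelihood with known variance, the posterior is Normal; its mode equals its mean, the precision-weighted average.
Prior precision 1/σ₀² = 1/1 = 1; data precision n/σ² = 5/1 = 5.
θ̂ = (1·9 + 5·9.22) / (1 + 5) = 55.1/6 = 551/60 ≈ 9.1833.

θ̂_MAP = 9.1833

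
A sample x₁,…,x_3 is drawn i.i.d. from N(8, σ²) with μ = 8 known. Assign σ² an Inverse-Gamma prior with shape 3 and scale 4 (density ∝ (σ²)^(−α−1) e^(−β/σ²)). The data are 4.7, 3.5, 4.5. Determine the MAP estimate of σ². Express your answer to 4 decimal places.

Sum of squared deviations about the known mean: SS = (4.7−8)² + (3.5−8)² + (4.5−8)² = 43.39.
The Normal likelihood contributes (σ²)^(−n/2) exp(−SS/(2σ²)), so the posterior is Inverse-Gamma(α + n/2, β + SS/2) = Inverse-Gamma(4.5, 25.695).
The mode of Inverse-Gamma(a, b) is b/(a+1) = 25.695/5.5 ≈ 4.6718.

σ̂²_MAP = 4.6718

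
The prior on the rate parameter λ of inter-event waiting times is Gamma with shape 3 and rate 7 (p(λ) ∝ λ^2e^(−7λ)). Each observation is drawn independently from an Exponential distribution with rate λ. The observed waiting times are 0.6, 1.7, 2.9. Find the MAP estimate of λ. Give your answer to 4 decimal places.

The Exponential(rate=λ) likelihood is ∝ λ^n e^(−λΣtᵢ). Here n = 3 and Σtᵢ = 0.6 + 1.7 + 2.9 = 5.2.
Posterior ∝ λ^2e^(−7λ) · λ^3e^(−5.2λ) = λ^5e^(−12.2λ), i.e. Gamma(6, 12.2).
Mode = (a−1)/b = 5/12.2 ≈ 0.4098.

λ̂_MAP = 0.4098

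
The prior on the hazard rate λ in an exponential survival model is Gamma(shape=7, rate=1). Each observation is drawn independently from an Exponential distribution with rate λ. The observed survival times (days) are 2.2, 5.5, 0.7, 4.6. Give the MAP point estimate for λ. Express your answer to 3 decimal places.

The Exponential(rate=λ) likelihood is ∝ λ^n e^(−λΣtᵢ). Here n = 4 and Σtᵢ = 2.2 + 5.5 + 0.7 + 4.6 = 13.
Posterior ∝ λ^6e^(−1λ) · λ^4e^(−13λ) = λ^10e^(−14λ), i.e. Gamma(11, 14).
Mode = (a−1)/b = 10/14 ≈ 0.714.

λ̂_MAP = 0.714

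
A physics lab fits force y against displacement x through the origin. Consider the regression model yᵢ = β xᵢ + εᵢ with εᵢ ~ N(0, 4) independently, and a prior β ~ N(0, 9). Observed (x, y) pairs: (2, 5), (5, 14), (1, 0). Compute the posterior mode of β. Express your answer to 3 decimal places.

β̂_MAP = 2.628

log p(β | y) = −Σ(yᵢ − βxᵢ)²/(2·4) − β²/(2·9) + const.
Setting the derivative to zero: Σxᵢ(yᵢ − βxᵢ)/4 − β/9 = 0, so β = Σxᵢyᵢ / (Σxᵢ² + σ²/τ²).
Σxᵢyᵢ = 2·5 + 5·14 + 1·0 = 80; Σxᵢ² = 30; σ²/τ² = 4/9.
β̂_MAP = 80 / (30 + 4/9) = 80/(274/9) = 360/137 ≈ 2.628.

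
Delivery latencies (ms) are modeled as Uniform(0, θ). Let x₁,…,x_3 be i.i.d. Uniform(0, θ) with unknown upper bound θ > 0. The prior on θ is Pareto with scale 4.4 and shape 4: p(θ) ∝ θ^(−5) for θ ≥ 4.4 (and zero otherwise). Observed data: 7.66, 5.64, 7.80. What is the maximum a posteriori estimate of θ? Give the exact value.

θ̂_MAP = 7.80

The Uniform(0, θ) likelihood is θ^(−n) for θ ≥ max(xᵢ), zero otherwise. Here max(xᵢ) = 7.80.
Posterior ∝ θ^(−5) · θ^(−3) = θ^(−8) on θ ≥ max(4.4, 7.80) = 7.80.
This density is strictly decreasing in θ, so the posterior mode lies at the lower boundary of the support.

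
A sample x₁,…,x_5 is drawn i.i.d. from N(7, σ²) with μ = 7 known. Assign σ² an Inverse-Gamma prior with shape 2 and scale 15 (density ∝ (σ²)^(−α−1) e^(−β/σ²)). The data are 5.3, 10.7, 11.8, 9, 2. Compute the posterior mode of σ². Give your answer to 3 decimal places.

Sum of squared deviations about the known mean: SS = (5.3−7)² + (10.7−7)² + (11.8−7)² + (9−7)² + (2−7)² = 68.62.
The Normal likelihood contributes (σ²)^(−n/2) exp(−SS/(2σ²)), so the posterior is Inverse-Gamma(α + n/2, β + SS/2) = Inverse-Gamma(4.5, 49.31).
The mode of Inverse-Gamma(a, b) is b/(a+1) = 49.31/5.5 ≈ 8.965.

σ̂²_MAP = 8.965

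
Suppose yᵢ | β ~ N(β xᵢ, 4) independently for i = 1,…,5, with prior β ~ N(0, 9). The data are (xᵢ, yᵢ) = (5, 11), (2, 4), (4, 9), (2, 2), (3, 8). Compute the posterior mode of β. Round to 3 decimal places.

β̂_MAP = 2.173

log p(β | y) = −Σ(yᵢ − βxᵢ)²/(2·4) − β²/(2·9) + const.
Setting the derivative to zero: Σxᵢ(yᵢ − βxᵢ)/4 − β/9 = 0, so β = Σxᵢyᵢ / (Σxᵢ² + σ²/τ²).
Σxᵢyᵢ = 5·11 + 2·4 + 4·9 + 2·2 + 3·8 = 127; Σxᵢ² = 58; σ²/τ² = 4/9.
β̂_MAP = 127 / (58 + 4/9) = 127/(526/9) = 1143/526 ≈ 2.173.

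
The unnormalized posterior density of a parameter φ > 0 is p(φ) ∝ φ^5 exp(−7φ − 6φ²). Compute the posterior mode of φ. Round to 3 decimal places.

φ̂_MAP = 0.417

ℓ'(φ) = 5/φ − 7 − 12φ. Setting this to zero and multiplying by φ: 12φ² + 7φ − 5 = 0.
φ = (−7 + √(7² + 4·12·5)) / (2·12) = (−7 + √289) / 24 = (−7 + 17)/24 = 5/12.
ℓ''(φ) = −5/φ² − 12 < 0, confirming a maximum.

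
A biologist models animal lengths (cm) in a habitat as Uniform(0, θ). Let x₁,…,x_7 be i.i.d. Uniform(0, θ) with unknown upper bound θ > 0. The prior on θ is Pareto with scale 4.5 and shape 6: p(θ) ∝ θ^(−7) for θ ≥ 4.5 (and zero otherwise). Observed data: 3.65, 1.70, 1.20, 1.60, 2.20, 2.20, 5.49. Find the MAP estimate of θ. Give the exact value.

The Uniform(0, θ) likelihood is θ^(−n) for θ ≥ max(xᵢ), zero otherwise. Here max(xᵢ) = 5.49.
Posterior ∝ θ^(−7) · θ^(−7) = θ^(−14) on θ ≥ max(4.5, 5.49) = 5.49.
This density is strictly decreasing in θ, so the posterior mode lies at the lower boundary of the support.

θ̂_MAP = 5.49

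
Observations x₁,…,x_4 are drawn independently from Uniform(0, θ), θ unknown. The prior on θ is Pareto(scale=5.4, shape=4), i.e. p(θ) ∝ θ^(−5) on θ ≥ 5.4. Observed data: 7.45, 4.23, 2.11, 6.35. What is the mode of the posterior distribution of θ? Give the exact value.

θ̂_MAP = 7.45

The Uniform(0, θ) likelihood is θ^(−n) for θ ≥ max(xᵢ), zero otherwise. Here max(xᵢ) = 7.45.
Posterior ∝ θ^(−5) · θ^(−4) = θ^(−9) on θ ≥ max(5.4, 7.45) = 7.45.
This density is strictly decreasing in θ, so the posterior mode lies at the lower boundary of the support.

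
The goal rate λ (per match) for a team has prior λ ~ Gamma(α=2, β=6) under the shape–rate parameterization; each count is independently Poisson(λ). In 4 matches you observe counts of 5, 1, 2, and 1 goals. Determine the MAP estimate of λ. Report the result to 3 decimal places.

Σxᵢ = 5+1+2+1 = 9, with n = 4.
Posterior ∝ λe^(−6λ) · λ^9e^(−4λ) = λ^10e^(−10λ), i.e. Gamma(shape=11, rate=10).
The mode of a Gamma(a, b) with a ≥ 1 (shape–rate) is (a−1)/b = 10/10 ≈ 1.000.

λ̂_MAP = 1.000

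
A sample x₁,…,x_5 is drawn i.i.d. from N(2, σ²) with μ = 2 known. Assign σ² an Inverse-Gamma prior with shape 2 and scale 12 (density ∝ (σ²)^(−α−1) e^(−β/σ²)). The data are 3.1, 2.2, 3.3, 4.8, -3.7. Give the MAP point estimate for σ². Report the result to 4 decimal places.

Sum of squared deviations about the known mean: SS = (3.1−2)² + (2.2−2)² + (3.3−2)² + (4.8−2)² + (-3.7−2)² = 43.27.
The Normal likelihood contributes (σ²)^(−n/2) exp(−SS/(2σ²)), so the posterior is Inverse-Gamma(α + n/2, β + SS/2) = Inverse-Gamma(4.5, 33.635).
The mode of Inverse-Gamma(a, b) is b/(a+1) = 33.635/5.5 ≈ 6.1155.

σ̂²_MAP = 6.1155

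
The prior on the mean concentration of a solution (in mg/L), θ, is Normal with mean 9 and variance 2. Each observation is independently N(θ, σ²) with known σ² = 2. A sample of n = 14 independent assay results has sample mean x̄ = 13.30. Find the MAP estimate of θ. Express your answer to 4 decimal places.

θ̂_MAP = 13.0133

n = 14, x̄ = 13.30.
For a Normal prior and Normal likelihood with known variance, the posterior is Normal; its mode equals its mean, the precision-weighted average.
Prior precision 1/σ₀² = 1/2 = 0.5; data precision n/σ² = 14/2 = 7.
θ̂ = (0.5·9 + 7·13.3) / (0.5 + 7) = 97.6/7.5 = 976/75 ≈ 13.0133.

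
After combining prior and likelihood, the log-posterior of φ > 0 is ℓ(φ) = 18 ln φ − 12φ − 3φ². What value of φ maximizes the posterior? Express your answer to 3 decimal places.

ℓ'(φ) = 18/φ − 12 − 6φ. Setting this to zero and multiplying by φ: 6φ² + 12φ − 18 = 0.
φ = (−12 + √(12² + 4·6·18)) / (2·6) = (−12 + √576) / 12 = (−12 + 24)/12 = 1.
ℓ''(φ) = −18/φ² − 6 < 0, confirming a maximum.

φ̂_MAP = 1.000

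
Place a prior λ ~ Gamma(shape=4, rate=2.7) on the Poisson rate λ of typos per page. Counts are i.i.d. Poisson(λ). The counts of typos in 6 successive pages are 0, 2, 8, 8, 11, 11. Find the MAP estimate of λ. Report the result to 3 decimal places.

λ̂_MAP = 4.943

Σxᵢ = 0+2+8+8+11+11 = 40, with n = 6.
Posterior ∝ λ^3e^(−2.7λ) · λ^40e^(−6λ) = λ^43e^(−8.7λ), i.e. Gamma(shape=44, rate=8.7).
The mode of a Gamma(a, b) with a ≥ 1 (shape–rate) is (a−1)/b = 43/8.7 ≈ 4.943.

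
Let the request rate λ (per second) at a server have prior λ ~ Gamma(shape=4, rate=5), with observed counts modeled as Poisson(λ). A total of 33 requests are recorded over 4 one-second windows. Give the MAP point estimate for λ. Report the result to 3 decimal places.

Σxᵢ = 33, n = 4.
Posterior ∝ λ^3e^(−5λ) · λ^33e^(−4λ) = λ^36e^(−9λ), i.e. Gamma(shape=37, rate=9).
The mode of a Gamma(a, b) with a ≥ 1 (shape–rate) is (a−1)/b = 36/9 ≈ 4.000.

λ̂_MAP = 4.000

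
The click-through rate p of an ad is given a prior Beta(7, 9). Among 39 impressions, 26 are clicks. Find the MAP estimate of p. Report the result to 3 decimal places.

Prior: Beta(7, 9).
Data: 26 successes in 39 trials. The binomial likelihood contributes p^26(1−p)^13, so the posterior is Beta(7+26, 9+13) = Beta(33, 22).
For Beta(a, b) with a, b > 1 the mode is (a−1)/(a+b−2) = 32/53 ≈ 0.604.

p̂_MAP = 0.604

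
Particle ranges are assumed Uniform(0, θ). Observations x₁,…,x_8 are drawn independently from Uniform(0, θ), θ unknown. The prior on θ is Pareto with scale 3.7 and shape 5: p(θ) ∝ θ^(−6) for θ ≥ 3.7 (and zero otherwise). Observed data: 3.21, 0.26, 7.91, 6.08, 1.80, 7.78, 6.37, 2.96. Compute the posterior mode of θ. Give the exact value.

The Uniform(0, θ) likelihood is θ^(−n) for θ ≥ max(xᵢ), zero otherwise. Here max(xᵢ) = 7.91.
Posterior ∝ θ^(−6) · θ^(−8) = θ^(−14) on θ ≥ max(3.7, 7.91) = 7.91.
This density is strictly decreasing in θ, so the posterior mode lies at the lower boundary of the support.

θ̂_MAP = 7.91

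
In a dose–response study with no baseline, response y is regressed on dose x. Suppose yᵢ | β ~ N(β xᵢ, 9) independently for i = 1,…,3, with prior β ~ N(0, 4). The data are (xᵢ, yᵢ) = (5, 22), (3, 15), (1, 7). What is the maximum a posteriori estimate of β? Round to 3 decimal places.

log p(β | y) = −Σ(yᵢ − βxᵢ)²/(2·9) − β²/(2·4) + const.
Setting the derivative to zero: Σxᵢ(yᵢ − βxᵢ)/9 − β/4 = 0, so β = Σxᵢyᵢ / (Σxᵢ² + σ²/τ²).
Σxᵢyᵢ = 5·22 + 3·15 + 1·7 = 162; Σxᵢ² = 35; σ²/τ² = 2.25.
β̂_MAP = 162 / (35 + 2.25) = 162/37.25 ≈ 4.349.

β̂_MAP = 4.349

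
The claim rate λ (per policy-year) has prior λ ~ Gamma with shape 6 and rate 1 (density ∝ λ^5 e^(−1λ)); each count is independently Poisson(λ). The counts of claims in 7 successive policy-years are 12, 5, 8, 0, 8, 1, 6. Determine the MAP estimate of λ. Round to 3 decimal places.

λ̂_MAP = 5.625

Σxᵢ = 12+5+8+0+8+1+6 = 40, with n = 7.
Posterior ∝ λ^5e^(−1λ) · λ^40e^(−7λ) = λ^45e^(−8λ), i.e. Gamma(shape=46, rate=8).
The mode of a Gamma(a, b) with a ≥ 1 (shape–rate) is (a−1)/b = 45/8 ≈ 5.625.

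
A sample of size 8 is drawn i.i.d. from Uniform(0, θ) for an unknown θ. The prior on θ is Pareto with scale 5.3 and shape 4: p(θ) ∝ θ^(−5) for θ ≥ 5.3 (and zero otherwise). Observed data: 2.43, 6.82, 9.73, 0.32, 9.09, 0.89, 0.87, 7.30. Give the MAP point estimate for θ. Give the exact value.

The Uniform(0, θ) likelihood is θ^(−n) for θ ≥ max(xᵢ), zero otherwise. Here max(xᵢ) = 9.73.
Posterior ∝ θ^(−5) · θ^(−8) = θ^(−13) on θ ≥ max(5.3, 9.73) = 9.73.
This density is strictly decreasing in θ, so the posterior mode lies at the lower boundary of the support.

θ̂_MAP = 9.73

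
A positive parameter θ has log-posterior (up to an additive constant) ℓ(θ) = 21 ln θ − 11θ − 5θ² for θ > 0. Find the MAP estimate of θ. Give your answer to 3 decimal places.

θ̂_MAP = 1.000

ℓ'(θ) = 21/θ − 11 − 10θ. Setting this to zero and multiplying by θ: 10θ² + 11θ − 21 = 0.
θ = (−11 + √(11² + 4·10·21)) / (2·10) = (−11 + √961) / 20 = (−11 + 31)/20 = 1.
ℓ''(θ) = −21/θ² − 10 < 0, confirming a maximum.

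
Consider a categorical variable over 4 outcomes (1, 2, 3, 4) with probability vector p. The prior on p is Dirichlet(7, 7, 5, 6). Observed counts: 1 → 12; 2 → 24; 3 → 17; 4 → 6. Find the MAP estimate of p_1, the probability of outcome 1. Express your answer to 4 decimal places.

MAP estimate: 0.2250

The posterior is Dirichlet(αᵢ + nᵢ) = Dirichlet(19, 31, 22, 12).
For a Dirichlet(a₁,…,a_K) with all aᵢ > 1, the mode has j-th component (aⱼ − 1)/(Σaᵢ − K).
Here Σaᵢ = 84 and K = 4, so p_1 = (19 − 1)/(84 − 4) = 18/80 ≈ 0.2250.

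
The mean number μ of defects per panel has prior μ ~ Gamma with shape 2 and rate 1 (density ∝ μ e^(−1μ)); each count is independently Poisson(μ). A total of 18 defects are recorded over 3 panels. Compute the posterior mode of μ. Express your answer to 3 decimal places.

Σxᵢ = 18, n = 3.
Posterior ∝ μe^(−1μ) · μ^18e^(−3μ) = μ^19e^(−4μ), i.e. Gamma(shape=20, rate=4).
The mode of a Gamma(a, b) with a ≥ 1 (shape–rate) is (a−1)/b = 19/4 ≈ 4.750.

μ̂_MAP = 4.750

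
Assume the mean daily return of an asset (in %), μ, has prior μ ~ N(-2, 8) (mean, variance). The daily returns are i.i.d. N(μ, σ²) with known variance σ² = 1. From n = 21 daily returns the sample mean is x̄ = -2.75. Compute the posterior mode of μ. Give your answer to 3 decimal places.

n = 21, x̄ = -2.75.
For a Normal prior and Normal likelihood with known variance, the posterior is Normal; its mode equals its mean, the precision-weighted average.
Prior precision 1/σ₀² = 1/8 = 0.125; data precision n/σ² = 21/1 = 21.
μ̂ = (0.125·(-2) + 21·(-2.75)) / (0.125 + 21) = (-58)/21.125 = -464/169 ≈ -2.746.

μ̂_MAP = -2.746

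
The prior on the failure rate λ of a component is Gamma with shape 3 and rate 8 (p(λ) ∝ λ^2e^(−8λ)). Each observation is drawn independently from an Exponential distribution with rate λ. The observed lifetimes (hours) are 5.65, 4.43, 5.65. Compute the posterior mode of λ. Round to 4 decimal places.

λ̂_MAP = 0.2107

The Exponential(rate=λ) likelihood is ∝ λ^n e^(−λΣtᵢ). Here n = 3 and Σtᵢ = 5.65 + 4.43 + 5.65 = 15.73.
Posterior ∝ λ^2e^(−8λ) · λ^3e^(−15.73λ) = λ^5e^(−23.73λ), i.e. Gamma(6, 23.73).
Mode = (a−1)/b = 5/23.73 ≈ 0.2107.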